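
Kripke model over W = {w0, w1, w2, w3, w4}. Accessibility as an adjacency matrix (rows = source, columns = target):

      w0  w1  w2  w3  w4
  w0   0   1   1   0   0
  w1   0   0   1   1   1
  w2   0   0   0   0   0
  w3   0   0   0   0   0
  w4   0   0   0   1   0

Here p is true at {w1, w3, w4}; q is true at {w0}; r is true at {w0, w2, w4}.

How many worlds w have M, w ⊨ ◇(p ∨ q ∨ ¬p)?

w0: successors {w1, w2}; p ∨ q ∨ ¬p there: w1:T, w2:T. ✓
w1: successors {w2, w3, w4}; p ∨ q ∨ ¬p there: w2:T, w3:T, w4:T. ✓
w2: no successors, so ◇(p ∨ q ∨ ¬p) fails. ✗
w3: no successors, so ◇(p ∨ q ∨ ¬p) fails. ✗
w4: successors {w3}; p ∨ q ∨ ¬p there: w3:T. ✓
Satisfying worlds: {w0, w1, w4}.

3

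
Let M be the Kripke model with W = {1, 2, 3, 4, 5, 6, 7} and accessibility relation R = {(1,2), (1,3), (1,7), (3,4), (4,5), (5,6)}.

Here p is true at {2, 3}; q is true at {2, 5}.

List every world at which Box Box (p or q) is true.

1: successors {2, 3, 7}; Box (p or q) there: 2:T, 3:F, 7:T. ✗
2: no successors, so Box Box (p or q) holds vacuously. ✓
3: successors {4}; Box (p or q) there: 4:T. ✓
4: successors {5}; Box (p or q) there: 5:F. ✗
5: successors {6}; Box (p or q) there: 6:T. ✓
6: no successors, so Box Box (p or q) holds vacuously. ✓
7: no successors, so Box Box (p or q) holds vacuously. ✓

{2, 3, 5, 6, 7}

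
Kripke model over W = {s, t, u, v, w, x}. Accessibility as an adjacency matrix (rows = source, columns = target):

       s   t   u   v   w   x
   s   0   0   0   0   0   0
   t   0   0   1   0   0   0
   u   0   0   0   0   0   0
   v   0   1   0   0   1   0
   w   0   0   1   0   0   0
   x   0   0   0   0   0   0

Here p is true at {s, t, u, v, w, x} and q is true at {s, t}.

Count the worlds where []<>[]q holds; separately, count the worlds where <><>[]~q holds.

For []<>[]q:
s: no successors, so []<>[]q holds vacuously. ✓
t: successors {u}; <>[]q there: u:F. ✗
u: no successors, so []<>[]q holds vacuously. ✓
v: successors {t, w}; <>[]q there: t:T, w:T. ✓
w: successors {u}; <>[]q there: u:F. ✗
x: no successors, so []<>[]q holds vacuously. ✓
— 4 worlds.
For <><>[]~q:
s: no successors, so <><>[]~q fails. ✗
t: successors {u}; <>[]~q there: u:F. ✗
u: no successors, so <><>[]~q fails. ✗
v: successors {t, w}; <>[]~q there: t:T, w:T. ✓
w: successors {u}; <>[]~q there: u:F. ✗
x: no successors, so <><>[]~q fails. ✗
— 1 world.

4 and 1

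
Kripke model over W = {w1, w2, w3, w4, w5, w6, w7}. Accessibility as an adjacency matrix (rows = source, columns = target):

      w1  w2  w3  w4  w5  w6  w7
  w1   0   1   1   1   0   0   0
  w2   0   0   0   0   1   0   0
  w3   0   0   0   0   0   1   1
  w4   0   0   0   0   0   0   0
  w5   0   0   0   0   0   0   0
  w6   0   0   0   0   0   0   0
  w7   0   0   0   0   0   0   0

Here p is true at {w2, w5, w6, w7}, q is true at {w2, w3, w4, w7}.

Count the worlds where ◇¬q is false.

w1: successors {w2, w3, w4}; ¬q there: w2:F, w3:F, w4:F. ✗
w2: successors {w5}; ¬q there: w5:T. ✓
w3: successors {w6, w7}; ¬q there: w6:T, w7:F. ✓
w4: no successors, so ◇¬q fails. ✗
w5: no successors, so ◇¬q fails. ✗
w6: no successors, so ◇¬q fails. ✗
w7: no successors, so ◇¬q fails. ✗
Satisfying worlds: {w2, w3}.
So ◇¬q fails at the other 5 worlds.

5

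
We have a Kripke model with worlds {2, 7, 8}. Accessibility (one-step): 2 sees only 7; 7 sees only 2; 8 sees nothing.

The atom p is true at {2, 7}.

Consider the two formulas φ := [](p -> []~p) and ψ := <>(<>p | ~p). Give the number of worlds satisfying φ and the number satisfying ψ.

For [](p -> []~p):
2: successors {7}; p -> []~p there: 7:F. ✗
7: successors {2}; p -> []~p there: 2:F. ✗
8: no successors, so [](p -> []~p) holds vacuously. ✓
— 1 world.
For <>(<>p | ~p):
2: successors {7}; <>p | ~p there: 7:T. ✓
7: successors {2}; <>p | ~p there: 2:T. ✓
8: no successors, so <>(<>p | ~p) fails. ✗
— 2 worlds.

1 and 2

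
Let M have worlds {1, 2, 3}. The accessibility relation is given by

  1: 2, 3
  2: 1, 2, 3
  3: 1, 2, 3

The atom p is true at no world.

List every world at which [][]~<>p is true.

1: successors {2, 3}; []~<>p there: 2:T, 3:T. ✓
2: successors {1, 2, 3}; []~<>p there: 1:T, 2:T, 3:T. ✓
3: successors {1, 2, 3}; []~<>p there: 1:T, 2:T, 3:T. ✓

{1, 2, 3}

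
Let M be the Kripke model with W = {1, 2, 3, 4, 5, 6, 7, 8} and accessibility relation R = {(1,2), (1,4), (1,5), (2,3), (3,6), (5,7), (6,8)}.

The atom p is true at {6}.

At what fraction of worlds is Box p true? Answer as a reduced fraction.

1/2

1: successors {2, 4, 5}; p there: 2:F, 4:F, 5:F. ✗
2: successors {3}; p there: 3:F. ✗
3: successors {6}; p there: 6:T. ✓
4: no successors, so Box p holds vacuously. ✓
5: successors {7}; p there: 7:F. ✗
6: successors {8}; p there: 8:F. ✗
7: no successors, so Box p holds vacuously. ✓
8: no successors, so Box p holds vacuously. ✓
That's 4 of 8 worlds, so 4/8 = 1/2.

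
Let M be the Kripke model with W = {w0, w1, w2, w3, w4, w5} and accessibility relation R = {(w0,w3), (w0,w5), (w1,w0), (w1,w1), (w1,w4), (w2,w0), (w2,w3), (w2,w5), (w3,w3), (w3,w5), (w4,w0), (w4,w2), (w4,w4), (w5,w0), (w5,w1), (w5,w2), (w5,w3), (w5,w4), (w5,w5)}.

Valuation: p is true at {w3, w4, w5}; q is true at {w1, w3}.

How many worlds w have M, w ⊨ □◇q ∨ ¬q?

5

w0: □◇q is T, ¬q is T. ✓
w1: □◇q is F, ¬q is F. ✗
w2: □◇q is T, ¬q is T. ✓
w3: □◇q is T, ¬q is F. ✓
w4: □◇q is F, ¬q is T. ✓
w5: □◇q is F, ¬q is T. ✓
Satisfying worlds: {w0, w2, w3, w4, w5}.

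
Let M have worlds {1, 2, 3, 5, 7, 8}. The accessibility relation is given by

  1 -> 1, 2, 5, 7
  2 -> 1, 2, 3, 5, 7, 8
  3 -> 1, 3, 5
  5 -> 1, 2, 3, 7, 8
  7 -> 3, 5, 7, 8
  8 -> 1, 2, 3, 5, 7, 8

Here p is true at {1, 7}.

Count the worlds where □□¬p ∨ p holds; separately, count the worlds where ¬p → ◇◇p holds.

For □□¬p ∨ p:
1: □□¬p is F, p is T. ✓
2: □□¬p is F, p is F. ✗
3: □□¬p is F, p is F. ✗
5: □□¬p is F, p is F. ✗
7: □□¬p is F, p is T. ✓
8: □□¬p is F, p is F. ✗
— 2 worlds.
For ¬p → ◇◇p:
1: ¬p is F, ◇◇p is T. ✓
2: ¬p is T, ◇◇p is T. ✓
3: ¬p is T, ◇◇p is T. ✓
5: ¬p is T, ◇◇p is T. ✓
7: ¬p is F, ◇◇p is T. ✓
8: ¬p is T, ◇◇p is T. ✓
— 6 worlds.

2 and 6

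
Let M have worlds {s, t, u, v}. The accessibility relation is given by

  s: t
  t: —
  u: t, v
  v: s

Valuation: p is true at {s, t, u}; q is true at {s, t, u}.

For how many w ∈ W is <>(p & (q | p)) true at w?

3

s: successors {t}; p & (q | p) there: t:T. ✓
t: no successors, so <>(p & (q | p)) fails. ✗
u: successors {t, v}; p & (q | p) there: t:T, v:F. ✓
v: successors {s}; p & (q | p) there: s:T. ✓
Satisfying worlds: {s, u, v}.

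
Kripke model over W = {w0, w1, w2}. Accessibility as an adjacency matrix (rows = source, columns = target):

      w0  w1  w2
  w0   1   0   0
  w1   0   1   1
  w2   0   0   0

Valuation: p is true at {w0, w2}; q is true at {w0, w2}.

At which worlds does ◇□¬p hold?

{w1}

w0: successors {w0}; □¬p there: w0:F. ✗
w1: successors {w1, w2}; □¬p there: w1:F, w2:T. ✓
w2: no successors, so ◇□¬p fails. ✗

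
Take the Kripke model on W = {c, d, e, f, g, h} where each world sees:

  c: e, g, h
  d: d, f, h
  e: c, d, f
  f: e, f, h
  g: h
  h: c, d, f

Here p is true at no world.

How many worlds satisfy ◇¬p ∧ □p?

c: ◇¬p is T, □p is F. ✗
d: ◇¬p is T, □p is F. ✗
e: ◇¬p is T, □p is F. ✗
f: ◇¬p is T, □p is F. ✗
g: ◇¬p is T, □p is F. ✗
h: ◇¬p is T, □p is F. ✗
Satisfying worlds: ∅.

0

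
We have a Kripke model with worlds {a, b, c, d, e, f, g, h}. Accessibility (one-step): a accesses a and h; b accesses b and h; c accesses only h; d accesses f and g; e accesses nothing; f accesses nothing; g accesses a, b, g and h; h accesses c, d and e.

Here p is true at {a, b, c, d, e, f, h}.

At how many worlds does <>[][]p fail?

3

a: successors {a, h}; [][]p there: a:T, h:F. ✓
b: successors {b, h}; [][]p there: b:T, h:F. ✓
c: successors {h}; [][]p there: h:F. ✗
d: successors {f, g}; [][]p there: f:T, g:F. ✓
e: no successors, so <>[][]p fails. ✗
f: no successors, so <>[][]p fails. ✗
g: successors {a, b, g, h}; [][]p there: a:T, b:T, g:F, h:F. ✓
h: successors {c, d, e}; [][]p there: c:T, d:F, e:T. ✓
Satisfying worlds: {a, b, d, g, h}.
So <>[][]p fails at the other 3 worlds.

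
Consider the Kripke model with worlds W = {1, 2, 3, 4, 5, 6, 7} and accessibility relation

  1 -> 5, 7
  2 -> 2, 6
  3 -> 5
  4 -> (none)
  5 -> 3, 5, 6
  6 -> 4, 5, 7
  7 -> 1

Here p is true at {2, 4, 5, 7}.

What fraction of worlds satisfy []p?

4/7

1: successors {5, 7}; p there: 5:T, 7:T. ✓
2: successors {2, 6}; p there: 2:T, 6:F. ✗
3: successors {5}; p there: 5:T. ✓
4: no successors, so []p holds vacuously. ✓
5: successors {3, 5, 6}; p there: 3:F, 5:T, 6:F. ✗
6: successors {4, 5, 7}; p there: 4:T, 5:T, 7:T. ✓
7: successors {1}; p there: 1:F. ✗
That's 4 of 7 worlds, so 4/7.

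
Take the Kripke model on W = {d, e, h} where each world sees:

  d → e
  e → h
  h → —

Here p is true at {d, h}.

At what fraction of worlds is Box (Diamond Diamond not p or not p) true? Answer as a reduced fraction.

2/3

d: successors {e}; Diamond Diamond not p or not p there: e:T. ✓
e: successors {h}; Diamond Diamond not p or not p there: h:F. ✗
h: no successors, so Box (Diamond Diamond not p or not p) holds vacuously. ✓
That's 2 of 3 worlds, so 2/3.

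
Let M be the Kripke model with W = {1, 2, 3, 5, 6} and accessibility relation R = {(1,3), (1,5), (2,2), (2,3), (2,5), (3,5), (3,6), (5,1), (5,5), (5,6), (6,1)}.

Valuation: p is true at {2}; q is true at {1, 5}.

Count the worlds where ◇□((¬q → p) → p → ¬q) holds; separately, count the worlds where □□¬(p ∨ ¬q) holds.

For ◇□((¬q → p) → p → ¬q):
1: successors {3, 5}; □((¬q → p) → p → ¬q) there: 3:T, 5:T. ✓
2: successors {2, 3, 5}; □((¬q → p) → p → ¬q) there: 2:T, 3:T, 5:T. ✓
3: successors {5, 6}; □((¬q → p) → p → ¬q) there: 5:T, 6:T. ✓
5: successors {1, 5, 6}; □((¬q → p) → p → ¬q) there: 1:T, 5:T, 6:T. ✓
6: successors {1}; □((¬q → p) → p → ¬q) there: 1:T. ✓
— 5 worlds.
For □□¬(p ∨ ¬q):
1: successors {3, 5}; □¬(p ∨ ¬q) there: 3:F, 5:F. ✗
2: successors {2, 3, 5}; □¬(p ∨ ¬q) there: 2:F, 3:F, 5:F. ✗
3: successors {5, 6}; □¬(p ∨ ¬q) there: 5:F, 6:T. ✗
5: successors {1, 5, 6}; □¬(p ∨ ¬q) there: 1:F, 5:F, 6:T. ✗
6: successors {1}; □¬(p ∨ ¬q) there: 1:F. ✗
— 0 worlds.

5 and 0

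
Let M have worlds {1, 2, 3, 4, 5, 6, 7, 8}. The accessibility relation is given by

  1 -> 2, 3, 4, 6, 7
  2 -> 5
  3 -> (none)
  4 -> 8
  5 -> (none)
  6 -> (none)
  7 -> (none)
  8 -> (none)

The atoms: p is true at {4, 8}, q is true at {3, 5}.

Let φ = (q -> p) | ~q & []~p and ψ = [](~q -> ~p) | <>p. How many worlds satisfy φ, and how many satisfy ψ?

For (q -> p) | ~q & []~p:
1: q -> p is T, ~q & []~p is F. ✓
2: q -> p is T, ~q & []~p is T. ✓
3: q -> p is F, ~q & []~p is F. ✗
4: q -> p is T, ~q & []~p is F. ✓
5: q -> p is F, ~q & []~p is F. ✗
6: q -> p is T, ~q & []~p is T. ✓
7: q -> p is T, ~q & []~p is T. ✓
8: q -> p is T, ~q & []~p is T. ✓
— 6 worlds.
For [](~q -> ~p) | <>p:
1: [](~q -> ~p) is F, <>p is T. ✓
2: [](~q -> ~p) is T, <>p is F. ✓
3: [](~q -> ~p) is T, <>p is F. ✓
4: [](~q -> ~p) is F, <>p is T. ✓
5: [](~q -> ~p) is T, <>p is F. ✓
6: [](~q -> ~p) is T, <>p is F. ✓
7: [](~q -> ~p) is T, <>p is F. ✓
8: [](~q -> ~p) is T, <>p is F. ✓
— 8 worlds.

6 and 8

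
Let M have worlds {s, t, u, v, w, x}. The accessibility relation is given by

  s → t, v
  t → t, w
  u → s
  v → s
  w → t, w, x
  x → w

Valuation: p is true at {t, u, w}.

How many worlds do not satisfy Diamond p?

s: successors {t, v}; p there: t:T, v:F. ✓
t: successors {t, w}; p there: t:T, w:T. ✓
u: successors {s}; p there: s:F. ✗
v: successors {s}; p there: s:F. ✗
w: successors {t, w, x}; p there: t:T, w:T, x:F. ✓
x: successors {w}; p there: w:T. ✓
Satisfying worlds: {s, t, w, x}.
So Diamond p fails at the other 2 worlds.

2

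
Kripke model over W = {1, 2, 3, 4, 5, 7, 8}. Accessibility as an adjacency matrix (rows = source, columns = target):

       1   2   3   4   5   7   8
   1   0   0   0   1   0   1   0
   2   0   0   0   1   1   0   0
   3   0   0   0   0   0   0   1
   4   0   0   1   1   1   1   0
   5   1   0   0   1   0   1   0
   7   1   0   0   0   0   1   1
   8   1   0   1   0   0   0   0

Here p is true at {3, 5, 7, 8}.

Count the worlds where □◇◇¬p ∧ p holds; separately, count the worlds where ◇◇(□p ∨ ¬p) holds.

For □◇◇¬p ∧ p:
1: □◇◇¬p is T, p is F. ✗
2: □◇◇¬p is T, p is F. ✗
3: □◇◇¬p is T, p is T. ✓
4: □◇◇¬p is T, p is F. ✗
5: □◇◇¬p is T, p is T. ✓
7: □◇◇¬p is T, p is T. ✓
8: □◇◇¬p is T, p is T. ✓
— 4 worlds.
For ◇◇(□p ∨ ¬p):
1: successors {4, 7}; ◇(□p ∨ ¬p) there: 4:T, 7:T. ✓
2: successors {4, 5}; ◇(□p ∨ ¬p) there: 4:T, 5:T. ✓
3: successors {8}; ◇(□p ∨ ¬p) there: 8:T. ✓
4: successors {3, 4, 5, 7}; ◇(□p ∨ ¬p) there: 3:F, 4:T, 5:T, 7:T. ✓
5: successors {1, 4, 7}; ◇(□p ∨ ¬p) there: 1:T, 4:T, 7:T. ✓
7: successors {1, 7, 8}; ◇(□p ∨ ¬p) there: 1:T, 7:T, 8:T. ✓
8: successors {1, 3}; ◇(□p ∨ ¬p) there: 1:T, 3:F. ✓
— 7 worlds.

4 and 7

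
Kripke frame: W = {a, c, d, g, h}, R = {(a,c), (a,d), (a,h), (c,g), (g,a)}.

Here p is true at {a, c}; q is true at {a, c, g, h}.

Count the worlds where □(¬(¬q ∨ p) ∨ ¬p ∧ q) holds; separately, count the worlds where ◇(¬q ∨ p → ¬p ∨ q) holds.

For □(¬(¬q ∨ p) ∨ ¬p ∧ q):
a: successors {c, d, h}; ¬(¬q ∨ p) ∨ ¬p ∧ q there: c:F, d:F, h:T. ✗
c: successors {g}; ¬(¬q ∨ p) ∨ ¬p ∧ q there: g:T. ✓
d: no successors, so □(¬(¬q ∨ p) ∨ ¬p ∧ q) holds vacuously. ✓
g: successors {a}; ¬(¬q ∨ p) ∨ ¬p ∧ q there: a:F. ✗
h: no successors, so □(¬(¬q ∨ p) ∨ ¬p ∧ q) holds vacuously. ✓
— 3 worlds.
For ◇(¬q ∨ p → ¬p ∨ q):
a: successors {c, d, h}; ¬q ∨ p → ¬p ∨ q there: c:T, d:T, h:T. ✓
c: successors {g}; ¬q ∨ p → ¬p ∨ q there: g:T. ✓
d: no successors, so ◇(¬q ∨ p → ¬p ∨ q) fails. ✗
g: successors {a}; ¬q ∨ p → ¬p ∨ q there: a:T. ✓
h: no successors, so ◇(¬q ∨ p → ¬p ∨ q) fails. ✗
— 3 worlds.

3 and 3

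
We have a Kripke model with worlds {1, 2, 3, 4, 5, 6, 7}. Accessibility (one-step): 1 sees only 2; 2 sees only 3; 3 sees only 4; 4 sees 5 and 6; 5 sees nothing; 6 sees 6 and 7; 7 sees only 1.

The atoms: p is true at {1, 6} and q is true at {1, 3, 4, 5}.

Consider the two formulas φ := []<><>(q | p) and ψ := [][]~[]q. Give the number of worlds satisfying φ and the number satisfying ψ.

For []<><>(q | p):
1: successors {2}; <><>(q | p) there: 2:T. ✓
2: successors {3}; <><>(q | p) there: 3:T. ✓
3: successors {4}; <><>(q | p) there: 4:T. ✓
4: successors {5, 6}; <><>(q | p) there: 5:F, 6:T. ✗
5: no successors, so []<><>(q | p) holds vacuously. ✓
6: successors {6, 7}; <><>(q | p) there: 6:T, 7:F. ✗
7: successors {1}; <><>(q | p) there: 1:T. ✓
— 5 worlds.
For [][]~[]q:
1: successors {2}; []~[]q there: 2:F. ✗
2: successors {3}; []~[]q there: 3:T. ✓
3: successors {4}; []~[]q there: 4:F. ✗
4: successors {5, 6}; []~[]q there: 5:T, 6:F. ✗
5: no successors, so [][]~[]q holds vacuously. ✓
6: successors {6, 7}; []~[]q there: 6:F, 7:T. ✗
7: successors {1}; []~[]q there: 1:F. ✗
— 2 worlds.

5 and 2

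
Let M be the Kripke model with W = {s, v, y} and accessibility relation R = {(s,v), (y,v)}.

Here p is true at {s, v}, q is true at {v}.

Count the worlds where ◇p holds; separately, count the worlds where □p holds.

For ◇p:
s: successors {v}; p there: v:T. ✓
v: no successors, so ◇p fails. ✗
y: successors {v}; p there: v:T. ✓
— 2 worlds.
For □p:
s: successors {v}; p there: v:T. ✓
v: no successors, so □p holds vacuously. ✓
y: successors {v}; p there: v:T. ✓
— 3 worlds.

2 and 3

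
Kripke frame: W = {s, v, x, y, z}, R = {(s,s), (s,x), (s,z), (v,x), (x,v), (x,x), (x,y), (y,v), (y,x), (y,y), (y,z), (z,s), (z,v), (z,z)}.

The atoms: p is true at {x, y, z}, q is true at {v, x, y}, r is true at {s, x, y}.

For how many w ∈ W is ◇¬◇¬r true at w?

3

s: successors {s, x, z}; ¬◇¬r there: s:F, x:F, z:F. ✗
v: successors {x}; ¬◇¬r there: x:F. ✗
x: successors {v, x, y}; ¬◇¬r there: v:T, x:F, y:F. ✓
y: successors {v, x, y, z}; ¬◇¬r there: v:T, x:F, y:F, z:F. ✓
z: successors {s, v, z}; ¬◇¬r there: s:F, v:T, z:F. ✓
Satisfying worlds: {x, y, z}.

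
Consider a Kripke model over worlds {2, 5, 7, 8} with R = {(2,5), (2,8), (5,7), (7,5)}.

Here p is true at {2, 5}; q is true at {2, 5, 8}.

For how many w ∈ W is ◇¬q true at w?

2: successors {5, 8}; ¬q there: 5:F, 8:F. ✗
5: successors {7}; ¬q there: 7:T. ✓
7: successors {5}; ¬q there: 5:F. ✗
8: no successors, so ◇¬q fails. ✗
Satisfying worlds: {5}.

1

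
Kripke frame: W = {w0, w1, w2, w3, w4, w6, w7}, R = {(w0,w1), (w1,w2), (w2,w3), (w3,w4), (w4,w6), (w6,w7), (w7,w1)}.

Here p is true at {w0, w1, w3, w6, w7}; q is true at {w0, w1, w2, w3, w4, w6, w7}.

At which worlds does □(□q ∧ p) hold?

w0: successors {w1}; □q ∧ p there: w1:T. ✓
w1: successors {w2}; □q ∧ p there: w2:F. ✗
w2: successors {w3}; □q ∧ p there: w3:T. ✓
w3: successors {w4}; □q ∧ p there: w4:F. ✗
w4: successors {w6}; □q ∧ p there: w6:T. ✓
w6: successors {w7}; □q ∧ p there: w7:T. ✓
w7: successors {w1}; □q ∧ p there: w1:T. ✓

{w0, w2, w4, w6, w7}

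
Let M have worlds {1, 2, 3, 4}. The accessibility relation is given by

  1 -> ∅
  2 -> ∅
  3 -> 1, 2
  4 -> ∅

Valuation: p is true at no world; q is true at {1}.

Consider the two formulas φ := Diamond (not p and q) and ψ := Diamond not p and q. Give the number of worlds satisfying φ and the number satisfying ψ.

1 and 0

For Diamond (not p and q):
1: no successors, so Diamond (not p and q) fails. ✗
2: no successors, so Diamond (not p and q) fails. ✗
3: successors {1, 2}; not p and q there: 1:T, 2:F. ✓
4: no successors, so Diamond (not p and q) fails. ✗
— 1 world.
For Diamond not p and q:
1: Diamond not p is F, q is T. ✗
2: Diamond not p is F, q is F. ✗
3: Diamond not p is T, q is F. ✗
4: Diamond not p is F, q is F. ✗
— 0 worlds.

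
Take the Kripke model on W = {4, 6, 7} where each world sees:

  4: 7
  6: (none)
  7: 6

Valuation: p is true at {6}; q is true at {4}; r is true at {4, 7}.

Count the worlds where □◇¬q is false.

4: successors {7}; ◇¬q there: 7:T. ✓
6: no successors, so □◇¬q holds vacuously. ✓
7: successors {6}; ◇¬q there: 6:F. ✗
Satisfying worlds: {4, 6}.
So □◇¬q fails at the other 1 world.

1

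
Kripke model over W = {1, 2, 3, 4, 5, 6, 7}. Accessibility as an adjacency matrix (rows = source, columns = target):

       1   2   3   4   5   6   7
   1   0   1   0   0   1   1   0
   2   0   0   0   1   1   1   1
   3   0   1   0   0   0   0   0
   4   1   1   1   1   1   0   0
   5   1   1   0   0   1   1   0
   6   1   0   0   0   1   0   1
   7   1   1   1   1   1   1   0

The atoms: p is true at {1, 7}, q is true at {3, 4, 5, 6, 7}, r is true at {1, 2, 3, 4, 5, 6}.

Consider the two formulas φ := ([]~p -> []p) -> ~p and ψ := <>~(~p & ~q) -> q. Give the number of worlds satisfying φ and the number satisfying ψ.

6 and 5

For ([]~p -> []p) -> ~p:
1: []~p -> []p is F, ~p is F. ✓
2: []~p -> []p is T, ~p is T. ✓
3: []~p -> []p is F, ~p is T. ✓
4: []~p -> []p is T, ~p is T. ✓
5: []~p -> []p is T, ~p is T. ✓
6: []~p -> []p is T, ~p is T. ✓
7: []~p -> []p is T, ~p is F. ✗
— 6 worlds.
For <>~(~p & ~q) -> q:
1: <>~(~p & ~q) is T, q is F. ✗
2: <>~(~p & ~q) is T, q is F. ✗
3: <>~(~p & ~q) is F, q is T. ✓
4: <>~(~p & ~q) is T, q is T. ✓
5: <>~(~p & ~q) is T, q is T. ✓
6: <>~(~p & ~q) is T, q is T. ✓
7: <>~(~p & ~q) is T, q is T. ✓
— 5 worlds.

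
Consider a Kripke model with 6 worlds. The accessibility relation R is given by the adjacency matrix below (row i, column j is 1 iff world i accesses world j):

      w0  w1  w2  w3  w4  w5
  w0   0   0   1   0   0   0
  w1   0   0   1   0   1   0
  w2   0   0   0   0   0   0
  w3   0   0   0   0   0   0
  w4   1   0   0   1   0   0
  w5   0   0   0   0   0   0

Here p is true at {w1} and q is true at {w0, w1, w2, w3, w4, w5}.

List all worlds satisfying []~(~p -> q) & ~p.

{w2, w3, w5}

w0: []~(~p -> q) is F, ~p is T. ✗
w1: []~(~p -> q) is F, ~p is F. ✗
w2: []~(~p -> q) is T, ~p is T. ✓
w3: []~(~p -> q) is T, ~p is T. ✓
w4: []~(~p -> q) is F, ~p is T. ✗
w5: []~(~p -> q) is T, ~p is T. ✓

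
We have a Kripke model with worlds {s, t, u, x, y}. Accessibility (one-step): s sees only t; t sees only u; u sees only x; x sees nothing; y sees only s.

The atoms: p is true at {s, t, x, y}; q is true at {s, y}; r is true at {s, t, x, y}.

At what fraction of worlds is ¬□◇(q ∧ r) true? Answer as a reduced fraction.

s: □◇(q ∧ r) is F. ✓
t: □◇(q ∧ r) is F. ✓
u: □◇(q ∧ r) is F. ✓
x: □◇(q ∧ r) is T. ✗
y: □◇(q ∧ r) is F. ✓
That's 4 of 5 worlds, so 4/5.

4/5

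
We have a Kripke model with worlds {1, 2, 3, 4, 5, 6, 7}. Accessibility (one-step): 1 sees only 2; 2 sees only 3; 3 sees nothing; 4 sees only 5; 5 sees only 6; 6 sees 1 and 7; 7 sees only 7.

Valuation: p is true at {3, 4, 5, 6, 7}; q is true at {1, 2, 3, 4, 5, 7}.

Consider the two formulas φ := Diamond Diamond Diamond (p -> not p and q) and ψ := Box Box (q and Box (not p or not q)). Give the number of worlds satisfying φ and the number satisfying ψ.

2 and 3

For Diamond Diamond Diamond (p -> not p and q):
1: successors {2}; Diamond Diamond (p -> not p and q) there: 2:F. ✗
2: successors {3}; Diamond Diamond (p -> not p and q) there: 3:F. ✗
3: no successors, so Diamond Diamond Diamond (p -> not p and q) fails. ✗
4: successors {5}; Diamond Diamond (p -> not p and q) there: 5:T. ✓
5: successors {6}; Diamond Diamond (p -> not p and q) there: 6:T. ✓
6: successors {1, 7}; Diamond Diamond (p -> not p and q) there: 1:F, 7:F. ✗
7: successors {7}; Diamond Diamond (p -> not p and q) there: 7:F. ✗
— 2 worlds.
For Box Box (q and Box (not p or not q)):
1: successors {2}; Box (q and Box (not p or not q)) there: 2:T. ✓
2: successors {3}; Box (q and Box (not p or not q)) there: 3:T. ✓
3: no successors, so Box Box (q and Box (not p or not q)) holds vacuously. ✓
4: successors {5}; Box (q and Box (not p or not q)) there: 5:F. ✗
5: successors {6}; Box (q and Box (not p or not q)) there: 6:F. ✗
6: successors {1, 7}; Box (q and Box (not p or not q)) there: 1:F, 7:F. ✗
7: successors {7}; Box (q and Box (not p or not q)) there: 7:F. ✗
— 3 worlds.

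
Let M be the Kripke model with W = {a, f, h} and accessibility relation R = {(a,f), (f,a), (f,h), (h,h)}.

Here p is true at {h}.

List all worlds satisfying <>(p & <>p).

a: successors {f}; p & <>p there: f:F. ✗
f: successors {a, h}; p & <>p there: a:F, h:T. ✓
h: successors {h}; p & <>p there: h:T. ✓

{f, h}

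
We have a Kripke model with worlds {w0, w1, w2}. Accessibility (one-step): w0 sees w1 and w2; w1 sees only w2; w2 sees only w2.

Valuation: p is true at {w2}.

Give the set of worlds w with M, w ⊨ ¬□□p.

w0: □□p is T. ✗
w1: □□p is T. ✗
w2: □□p is T. ✗

∅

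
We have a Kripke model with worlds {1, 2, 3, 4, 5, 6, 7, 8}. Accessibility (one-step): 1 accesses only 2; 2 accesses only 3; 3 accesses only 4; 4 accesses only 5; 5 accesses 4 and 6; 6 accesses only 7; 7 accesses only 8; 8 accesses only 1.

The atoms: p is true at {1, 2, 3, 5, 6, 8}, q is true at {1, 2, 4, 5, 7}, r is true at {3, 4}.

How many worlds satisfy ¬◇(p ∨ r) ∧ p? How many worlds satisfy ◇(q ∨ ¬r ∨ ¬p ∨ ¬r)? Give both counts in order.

For ¬◇(p ∨ r) ∧ p:
1: ¬◇(p ∨ r) is F, p is T. ✗
2: ¬◇(p ∨ r) is F, p is T. ✗
3: ¬◇(p ∨ r) is F, p is T. ✗
4: ¬◇(p ∨ r) is F, p is F. ✗
5: ¬◇(p ∨ r) is F, p is T. ✗
6: ¬◇(p ∨ r) is T, p is T. ✓
7: ¬◇(p ∨ r) is F, p is F. ✗
8: ¬◇(p ∨ r) is F, p is T. ✗
— 1 world.
For ◇(q ∨ ¬r ∨ ¬p ∨ ¬r):
1: successors {2}; q ∨ ¬r ∨ ¬p ∨ ¬r there: 2:T. ✓
2: successors {3}; q ∨ ¬r ∨ ¬p ∨ ¬r there: 3:F. ✗
3: successors {4}; q ∨ ¬r ∨ ¬p ∨ ¬r there: 4:T. ✓
4: successors {5}; q ∨ ¬r ∨ ¬p ∨ ¬r there: 5:T. ✓
5: successors {4, 6}; q ∨ ¬r ∨ ¬p ∨ ¬r there: 4:T, 6:T. ✓
6: successors {7}; q ∨ ¬r ∨ ¬p ∨ ¬r there: 7:T. ✓
7: successors {8}; q ∨ ¬r ∨ ¬p ∨ ¬r there: 8:T. ✓
8: successors {1}; q ∨ ¬r ∨ ¬p ∨ ¬r there: 1:T. ✓
— 7 worlds.

1 and 7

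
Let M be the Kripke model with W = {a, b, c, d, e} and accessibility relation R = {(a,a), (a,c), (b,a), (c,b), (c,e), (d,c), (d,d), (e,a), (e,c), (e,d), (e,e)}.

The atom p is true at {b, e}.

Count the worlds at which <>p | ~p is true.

a: <>p is F, ~p is T. ✓
b: <>p is F, ~p is F. ✗
c: <>p is T, ~p is T. ✓
d: <>p is F, ~p is T. ✓
e: <>p is T, ~p is F. ✓
Satisfying worlds: {a, c, d, e}.

4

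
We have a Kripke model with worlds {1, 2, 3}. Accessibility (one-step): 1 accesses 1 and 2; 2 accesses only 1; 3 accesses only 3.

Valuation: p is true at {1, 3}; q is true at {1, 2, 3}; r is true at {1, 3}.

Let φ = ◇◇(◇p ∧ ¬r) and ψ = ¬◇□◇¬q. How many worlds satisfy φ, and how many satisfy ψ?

For ◇◇(◇p ∧ ¬r):
1: successors {1, 2}; ◇(◇p ∧ ¬r) there: 1:T, 2:F. ✓
2: successors {1}; ◇(◇p ∧ ¬r) there: 1:T. ✓
3: successors {3}; ◇(◇p ∧ ¬r) there: 3:F. ✗
— 2 worlds.
For ¬◇□◇¬q:
1: ◇□◇¬q is F. ✓
2: ◇□◇¬q is F. ✓
3: ◇□◇¬q is F. ✓
— 3 worlds.

2 and 3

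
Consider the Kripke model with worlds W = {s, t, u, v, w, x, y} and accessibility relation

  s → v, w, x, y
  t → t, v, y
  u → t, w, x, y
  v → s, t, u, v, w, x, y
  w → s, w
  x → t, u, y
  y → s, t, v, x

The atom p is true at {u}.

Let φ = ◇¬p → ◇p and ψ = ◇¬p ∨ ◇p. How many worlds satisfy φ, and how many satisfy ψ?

2 and 7

For ◇¬p → ◇p:
s: ◇¬p is T, ◇p is F. ✗
t: ◇¬p is T, ◇p is F. ✗
u: ◇¬p is T, ◇p is F. ✗
v: ◇¬p is T, ◇p is T. ✓
w: ◇¬p is T, ◇p is F. ✗
x: ◇¬p is T, ◇p is T. ✓
y: ◇¬p is T, ◇p is F. ✗
— 2 worlds.
For ◇¬p ∨ ◇p:
s: ◇¬p is T, ◇p is F. ✓
t: ◇¬p is T, ◇p is F. ✓
u: ◇¬p is T, ◇p is F. ✓
v: ◇¬p is T, ◇p is T. ✓
w: ◇¬p is T, ◇p is F. ✓
x: ◇¬p is T, ◇p is T. ✓
y: ◇¬p is T, ◇p is F. ✓
— 7 worlds.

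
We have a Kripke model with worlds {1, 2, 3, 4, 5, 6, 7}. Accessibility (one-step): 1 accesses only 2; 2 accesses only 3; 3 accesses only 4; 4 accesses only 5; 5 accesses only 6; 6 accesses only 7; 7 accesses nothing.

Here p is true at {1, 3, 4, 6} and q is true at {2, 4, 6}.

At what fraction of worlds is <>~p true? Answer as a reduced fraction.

1: successors {2}; ~p there: 2:T. ✓
2: successors {3}; ~p there: 3:F. ✗
3: successors {4}; ~p there: 4:F. ✗
4: successors {5}; ~p there: 5:T. ✓
5: successors {6}; ~p there: 6:F. ✗
6: successors {7}; ~p there: 7:T. ✓
7: no successors, so <>~p fails. ✗
That's 3 of 7 worlds, so 3/7.

3/7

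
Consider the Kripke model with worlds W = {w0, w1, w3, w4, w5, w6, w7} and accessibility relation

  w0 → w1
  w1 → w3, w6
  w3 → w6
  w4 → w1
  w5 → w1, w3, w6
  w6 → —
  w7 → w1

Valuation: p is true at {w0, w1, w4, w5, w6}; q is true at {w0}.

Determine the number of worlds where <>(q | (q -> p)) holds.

6

w0: successors {w1}; q | (q -> p) there: w1:T. ✓
w1: successors {w3, w6}; q | (q -> p) there: w3:T, w6:T. ✓
w3: successors {w6}; q | (q -> p) there: w6:T. ✓
w4: successors {w1}; q | (q -> p) there: w1:T. ✓
w5: successors {w1, w3, w6}; q | (q -> p) there: w1:T, w3:T, w6:T. ✓
w6: no successors, so <>(q | (q -> p)) fails. ✗
w7: successors {w1}; q | (q -> p) there: w1:T. ✓
Satisfying worlds: {w0, w1, w3, w4, w5, w7}.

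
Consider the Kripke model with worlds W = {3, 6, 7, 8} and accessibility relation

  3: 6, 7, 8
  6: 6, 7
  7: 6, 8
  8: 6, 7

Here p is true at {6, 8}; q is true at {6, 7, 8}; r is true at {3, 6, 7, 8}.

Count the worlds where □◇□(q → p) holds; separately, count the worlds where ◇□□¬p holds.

1 and 0

For □◇□(q → p):
3: successors {6, 7, 8}; ◇□(q → p) there: 6:T, 7:F, 8:T. ✗
6: successors {6, 7}; ◇□(q → p) there: 6:T, 7:F. ✗
7: successors {6, 8}; ◇□(q → p) there: 6:T, 8:T. ✓
8: successors {6, 7}; ◇□(q → p) there: 6:T, 7:F. ✗
— 1 world.
For ◇□□¬p:
3: successors {6, 7, 8}; □□¬p there: 6:F, 7:F, 8:F. ✗
6: successors {6, 7}; □□¬p there: 6:F, 7:F. ✗
7: successors {6, 8}; □□¬p there: 6:F, 8:F. ✗
8: successors {6, 7}; □□¬p there: 6:F, 7:F. ✗
— 0 worlds.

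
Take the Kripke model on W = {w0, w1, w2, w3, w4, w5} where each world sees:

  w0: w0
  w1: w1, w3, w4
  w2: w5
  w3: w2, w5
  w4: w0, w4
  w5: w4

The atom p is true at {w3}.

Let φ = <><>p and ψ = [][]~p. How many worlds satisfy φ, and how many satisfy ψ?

For <><>p:
w0: successors {w0}; <>p there: w0:F. ✗
w1: successors {w1, w3, w4}; <>p there: w1:T, w3:F, w4:F. ✓
w2: successors {w5}; <>p there: w5:F. ✗
w3: successors {w2, w5}; <>p there: w2:F, w5:F. ✗
w4: successors {w0, w4}; <>p there: w0:F, w4:F. ✗
w5: successors {w4}; <>p there: w4:F. ✗
— 1 world.
For [][]~p:
w0: successors {w0}; []~p there: w0:T. ✓
w1: successors {w1, w3, w4}; []~p there: w1:F, w3:T, w4:T. ✗
w2: successors {w5}; []~p there: w5:T. ✓
w3: successors {w2, w5}; []~p there: w2:T, w5:T. ✓
w4: successors {w0, w4}; []~p there: w0:T, w4:T. ✓
w5: successors {w4}; []~p there: w4:T. ✓
— 5 worlds.

1 and 5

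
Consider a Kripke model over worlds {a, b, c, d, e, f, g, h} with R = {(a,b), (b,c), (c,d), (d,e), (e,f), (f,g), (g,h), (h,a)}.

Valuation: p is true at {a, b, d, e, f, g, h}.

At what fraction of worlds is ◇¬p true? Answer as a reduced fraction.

1/8

a: successors {b}; ¬p there: b:F. ✗
b: successors {c}; ¬p there: c:T. ✓
c: successors {d}; ¬p there: d:F. ✗
d: successors {e}; ¬p there: e:F. ✗
e: successors {f}; ¬p there: f:F. ✗
f: successors {g}; ¬p there: g:F. ✗
g: successors {h}; ¬p there: h:F. ✗
h: successors {a}; ¬p there: a:F. ✗
That's 1 of 8 worlds, so 1/8.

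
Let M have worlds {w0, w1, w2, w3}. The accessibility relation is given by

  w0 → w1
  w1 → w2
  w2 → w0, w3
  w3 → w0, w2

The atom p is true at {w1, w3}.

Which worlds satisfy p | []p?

{w0, w1, w3}

w0: p is F, []p is T. ✓
w1: p is T, []p is F. ✓
w2: p is F, []p is F. ✗
w3: p is T, []p is F. ✓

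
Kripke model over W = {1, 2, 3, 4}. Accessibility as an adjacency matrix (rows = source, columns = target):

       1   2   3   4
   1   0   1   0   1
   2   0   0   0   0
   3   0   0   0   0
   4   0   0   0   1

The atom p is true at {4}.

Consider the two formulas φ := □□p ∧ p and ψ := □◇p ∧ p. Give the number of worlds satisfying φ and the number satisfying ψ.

1 and 1

For □□p ∧ p:
1: □□p is T, p is F. ✗
2: □□p is T, p is F. ✗
3: □□p is T, p is F. ✗
4: □□p is T, p is T. ✓
— 1 world.
For □◇p ∧ p:
1: □◇p is F, p is F. ✗
2: □◇p is T, p is F. ✗
3: □◇p is T, p is F. ✗
4: □◇p is T, p is T. ✓
— 1 world.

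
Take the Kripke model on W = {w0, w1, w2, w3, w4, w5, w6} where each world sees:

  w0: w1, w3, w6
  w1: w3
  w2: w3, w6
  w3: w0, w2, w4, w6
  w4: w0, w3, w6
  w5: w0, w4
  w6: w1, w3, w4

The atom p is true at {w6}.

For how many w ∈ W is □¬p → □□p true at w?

4

w0: □¬p is F, □□p is F. ✓
w1: □¬p is T, □□p is F. ✗
w2: □¬p is F, □□p is F. ✓
w3: □¬p is F, □□p is F. ✓
w4: □¬p is F, □□p is F. ✓
w5: □¬p is T, □□p is F. ✗
w6: □¬p is T, □□p is F. ✗
Satisfying worlds: {w0, w2, w3, w4}.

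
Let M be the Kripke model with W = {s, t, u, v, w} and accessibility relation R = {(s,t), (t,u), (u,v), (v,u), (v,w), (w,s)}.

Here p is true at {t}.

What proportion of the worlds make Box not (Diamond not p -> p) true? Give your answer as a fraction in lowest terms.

s: successors {t}; not (Diamond not p -> p) there: t:F. ✗
t: successors {u}; not (Diamond not p -> p) there: u:T. ✓
u: successors {v}; not (Diamond not p -> p) there: v:T. ✓
v: successors {u, w}; not (Diamond not p -> p) there: u:T, w:T. ✓
w: successors {s}; not (Diamond not p -> p) there: s:F. ✗
That's 3 of 5 worlds, so 3/5.

3/5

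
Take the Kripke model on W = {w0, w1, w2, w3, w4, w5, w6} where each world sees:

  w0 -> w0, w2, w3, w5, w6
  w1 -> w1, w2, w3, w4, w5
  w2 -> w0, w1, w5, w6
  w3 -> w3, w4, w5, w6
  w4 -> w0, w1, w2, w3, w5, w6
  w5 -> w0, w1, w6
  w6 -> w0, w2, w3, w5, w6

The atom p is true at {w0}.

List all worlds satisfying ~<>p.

{w1, w3}

w0: <>p is T. ✗
w1: <>p is F. ✓
w2: <>p is T. ✗
w3: <>p is F. ✓
w4: <>p is T. ✗
w5: <>p is T. ✗
w6: <>p is T. ✗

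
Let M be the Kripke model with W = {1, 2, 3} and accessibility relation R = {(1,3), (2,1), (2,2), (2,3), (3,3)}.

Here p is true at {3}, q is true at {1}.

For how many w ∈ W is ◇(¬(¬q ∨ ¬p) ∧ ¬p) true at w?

1: successors {3}; ¬(¬q ∨ ¬p) ∧ ¬p there: 3:F. ✗
2: successors {1, 2, 3}; ¬(¬q ∨ ¬p) ∧ ¬p there: 1:F, 2:F, 3:F. ✗
3: successors {3}; ¬(¬q ∨ ¬p) ∧ ¬p there: 3:F. ✗
Satisfying worlds: ∅.

0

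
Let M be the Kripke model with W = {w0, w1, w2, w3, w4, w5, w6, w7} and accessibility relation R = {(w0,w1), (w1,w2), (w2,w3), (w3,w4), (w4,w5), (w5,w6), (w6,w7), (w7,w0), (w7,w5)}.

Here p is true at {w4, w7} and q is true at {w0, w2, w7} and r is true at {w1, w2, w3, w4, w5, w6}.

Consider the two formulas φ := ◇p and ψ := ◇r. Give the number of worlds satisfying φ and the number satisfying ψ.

2 and 7

For ◇p:
w0: successors {w1}; p there: w1:F. ✗
w1: successors {w2}; p there: w2:F. ✗
w2: successors {w3}; p there: w3:F. ✗
w3: successors {w4}; p there: w4:T. ✓
w4: successors {w5}; p there: w5:F. ✗
w5: successors {w6}; p there: w6:F. ✗
w6: successors {w7}; p there: w7:T. ✓
w7: successors {w0, w5}; p there: w0:F, w5:F. ✗
— 2 worlds.
For ◇r:
w0: successors {w1}; r there: w1:T. ✓
w1: successors {w2}; r there: w2:T. ✓
w2: successors {w3}; r there: w3:T. ✓
w3: successors {w4}; r there: w4:T. ✓
w4: successors {w5}; r there: w5:T. ✓
w5: successors {w6}; r there: w6:T. ✓
w6: successors {w7}; r there: w7:F. ✗
w7: successors {w0, w5}; r there: w0:F, w5:T. ✓
— 7 worlds.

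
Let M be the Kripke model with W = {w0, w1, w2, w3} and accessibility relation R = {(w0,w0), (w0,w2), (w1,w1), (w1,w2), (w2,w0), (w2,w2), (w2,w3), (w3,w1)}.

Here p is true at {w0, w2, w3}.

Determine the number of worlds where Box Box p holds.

w0: successors {w0, w2}; Box p there: w0:T, w2:T. ✓
w1: successors {w1, w2}; Box p there: w1:F, w2:T. ✗
w2: successors {w0, w2, w3}; Box p there: w0:T, w2:T, w3:F. ✗
w3: successors {w1}; Box p there: w1:F. ✗
Satisfying worlds: {w0}.

1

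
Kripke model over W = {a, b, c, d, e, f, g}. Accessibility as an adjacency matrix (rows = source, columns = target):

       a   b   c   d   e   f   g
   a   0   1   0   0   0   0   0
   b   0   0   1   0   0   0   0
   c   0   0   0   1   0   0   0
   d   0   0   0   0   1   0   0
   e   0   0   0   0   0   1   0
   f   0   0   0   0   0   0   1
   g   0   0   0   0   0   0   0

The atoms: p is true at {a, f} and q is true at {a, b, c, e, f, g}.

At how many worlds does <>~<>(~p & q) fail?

4

a: successors {b}; ~<>(~p & q) there: b:F. ✗
b: successors {c}; ~<>(~p & q) there: c:T. ✓
c: successors {d}; ~<>(~p & q) there: d:F. ✗
d: successors {e}; ~<>(~p & q) there: e:T. ✓
e: successors {f}; ~<>(~p & q) there: f:F. ✗
f: successors {g}; ~<>(~p & q) there: g:T. ✓
g: no successors, so <>~<>(~p & q) fails. ✗
Satisfying worlds: {b, d, f}.
So <>~<>(~p & q) fails at the other 4 worlds.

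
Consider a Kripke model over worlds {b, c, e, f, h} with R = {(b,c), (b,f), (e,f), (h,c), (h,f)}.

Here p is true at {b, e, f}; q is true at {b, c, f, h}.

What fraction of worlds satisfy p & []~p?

b: p is T, []~p is F. ✗
c: p is F, []~p is T. ✗
e: p is T, []~p is F. ✗
f: p is T, []~p is T. ✓
h: p is F, []~p is F. ✗
That's 1 of 5 worlds, so 1/5.

1/5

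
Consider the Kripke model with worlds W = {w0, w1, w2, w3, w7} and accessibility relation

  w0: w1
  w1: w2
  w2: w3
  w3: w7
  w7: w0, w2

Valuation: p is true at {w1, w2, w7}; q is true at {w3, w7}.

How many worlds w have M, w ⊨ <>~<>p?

w0: successors {w1}; ~<>p there: w1:F. ✗
w1: successors {w2}; ~<>p there: w2:T. ✓
w2: successors {w3}; ~<>p there: w3:F. ✗
w3: successors {w7}; ~<>p there: w7:F. ✗
w7: successors {w0, w2}; ~<>p there: w0:F, w2:T. ✓
Satisfying worlds: {w1, w7}.

2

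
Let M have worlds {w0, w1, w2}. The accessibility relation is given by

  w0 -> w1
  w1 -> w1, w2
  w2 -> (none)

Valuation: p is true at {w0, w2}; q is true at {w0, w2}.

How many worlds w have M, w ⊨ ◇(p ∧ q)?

w0: successors {w1}; p ∧ q there: w1:F. ✗
w1: successors {w1, w2}; p ∧ q there: w1:F, w2:T. ✓
w2: no successors, so ◇(p ∧ q) fails. ✗
Satisfying worlds: {w1}.

1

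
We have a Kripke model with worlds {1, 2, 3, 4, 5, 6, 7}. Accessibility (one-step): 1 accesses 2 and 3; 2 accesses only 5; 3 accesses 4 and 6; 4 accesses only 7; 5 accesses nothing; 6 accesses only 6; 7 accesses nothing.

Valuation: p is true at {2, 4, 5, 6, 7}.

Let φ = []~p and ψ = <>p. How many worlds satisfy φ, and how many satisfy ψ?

2 and 5

For []~p:
1: successors {2, 3}; ~p there: 2:F, 3:T. ✗
2: successors {5}; ~p there: 5:F. ✗
3: successors {4, 6}; ~p there: 4:F, 6:F. ✗
4: successors {7}; ~p there: 7:F. ✗
5: no successors, so []~p holds vacuously. ✓
6: successors {6}; ~p there: 6:F. ✗
7: no successors, so []~p holds vacuously. ✓
— 2 worlds.
For <>p:
1: successors {2, 3}; p there: 2:T, 3:F. ✓
2: successors {5}; p there: 5:T. ✓
3: successors {4, 6}; p there: 4:T, 6:T. ✓
4: successors {7}; p there: 7:T. ✓
5: no successors, so <>p fails. ✗
6: successors {6}; p there: 6:T. ✓
7: no successors, so <>p fails. ✗
— 5 worlds.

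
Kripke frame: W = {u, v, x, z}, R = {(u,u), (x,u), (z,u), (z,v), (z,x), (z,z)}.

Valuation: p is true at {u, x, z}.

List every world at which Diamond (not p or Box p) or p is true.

{u, x, z}

u: Diamond (not p or Box p) is T, p is T. ✓
v: Diamond (not p or Box p) is F, p is F. ✗
x: Diamond (not p or Box p) is T, p is T. ✓
z: Diamond (not p or Box p) is T, p is T. ✓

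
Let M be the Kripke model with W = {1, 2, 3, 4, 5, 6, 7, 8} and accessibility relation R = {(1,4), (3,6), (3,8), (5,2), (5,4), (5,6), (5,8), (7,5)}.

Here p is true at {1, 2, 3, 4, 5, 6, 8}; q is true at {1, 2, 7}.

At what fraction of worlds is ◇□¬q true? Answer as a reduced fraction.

1: successors {4}; □¬q there: 4:T. ✓
2: no successors, so ◇□¬q fails. ✗
3: successors {6, 8}; □¬q there: 6:T, 8:T. ✓
4: no successors, so ◇□¬q fails. ✗
5: successors {2, 4, 6, 8}; □¬q there: 2:T, 4:T, 6:T, 8:T. ✓
6: no successors, so ◇□¬q fails. ✗
7: successors {5}; □¬q there: 5:F. ✗
8: no successors, so ◇□¬q fails. ✗
That's 3 of 8 worlds, so 3/8.

3/8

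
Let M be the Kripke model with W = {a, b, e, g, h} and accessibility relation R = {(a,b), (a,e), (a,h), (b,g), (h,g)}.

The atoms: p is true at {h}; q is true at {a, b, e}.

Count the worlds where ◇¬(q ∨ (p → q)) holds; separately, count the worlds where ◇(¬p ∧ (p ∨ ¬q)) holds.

1 and 2

For ◇¬(q ∨ (p → q)):
a: successors {b, e, h}; ¬(q ∨ (p → q)) there: b:F, e:F, h:T. ✓
b: successors {g}; ¬(q ∨ (p → q)) there: g:F. ✗
e: no successors, so ◇¬(q ∨ (p → q)) fails. ✗
g: no successors, so ◇¬(q ∨ (p → q)) fails. ✗
h: successors {g}; ¬(q ∨ (p → q)) there: g:F. ✗
— 1 world.
For ◇(¬p ∧ (p ∨ ¬q)):
a: successors {b, e, h}; ¬p ∧ (p ∨ ¬q) there: b:F, e:F, h:F. ✗
b: successors {g}; ¬p ∧ (p ∨ ¬q) there: g:T. ✓
e: no successors, so ◇(¬p ∧ (p ∨ ¬q)) fails. ✗
g: no successors, so ◇(¬p ∧ (p ∨ ¬q)) fails. ✗
h: successors {g}; ¬p ∧ (p ∨ ¬q) there: g:T. ✓
— 2 worlds.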